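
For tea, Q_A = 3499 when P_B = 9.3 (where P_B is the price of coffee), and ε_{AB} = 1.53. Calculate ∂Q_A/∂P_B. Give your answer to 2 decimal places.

ε = (∂Q_A/∂P_B)·(P_B/Q_A) ⇒ ∂Q_A/∂P_B = ε·Q_A/P_B = 1.53 × 3499/9.3 ≈ 575.64.

575.64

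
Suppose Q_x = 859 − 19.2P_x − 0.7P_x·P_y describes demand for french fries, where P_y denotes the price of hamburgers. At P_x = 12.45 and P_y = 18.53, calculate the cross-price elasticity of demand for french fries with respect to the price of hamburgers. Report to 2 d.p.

-0.35

At P_x = 12.45 and P_y = 18.53: Q_x = 458.471.
∂Q_x/∂P_y = -0.7P_x = -0.7(12.45) = -8.7150.
ε = (∂Q_x/∂P_y)(P_y/Q_x) = -8.7150 × (18.53/458.471) ≈ -0.35.
ε < 0: complements.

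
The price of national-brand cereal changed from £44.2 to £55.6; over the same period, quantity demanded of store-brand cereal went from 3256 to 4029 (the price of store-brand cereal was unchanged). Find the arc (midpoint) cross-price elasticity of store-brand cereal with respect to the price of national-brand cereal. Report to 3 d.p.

ΔQ_A = 4029 − 3256 = 773; ΔP_B = 55.6 − 44.2 = 11.4.
Midpoints: Q̄_A = 3642.5, P̄_B = 49.90.
ε = (ΔQ_A/Q̄_A)/(ΔP_B/P̄_B) = (773/3642.5)/(11.4/49.90) ≈ 0.929.
ε > 0: store-brand cereal and national-brand cereal are substitutes.

0.929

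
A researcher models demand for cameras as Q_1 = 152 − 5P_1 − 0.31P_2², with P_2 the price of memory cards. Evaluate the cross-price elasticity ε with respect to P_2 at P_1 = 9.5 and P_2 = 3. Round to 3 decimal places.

-0.055

At P_1 = 9.5 and P_2 = 3: Q_1 = 101.71.
∂Q_1/∂P_2 = -0.62P_2 = -0.62(3) = -1.8600.
ε = (∂Q_1/∂P_2)(P_2/Q_1) = -1.8600 × (3/101.71) ≈ -0.055.
ε < 0: complements.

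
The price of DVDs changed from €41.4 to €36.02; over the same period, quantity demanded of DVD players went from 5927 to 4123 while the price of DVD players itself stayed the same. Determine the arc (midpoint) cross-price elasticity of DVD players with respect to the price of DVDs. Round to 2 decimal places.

ΔQ_A = 4123 − 5927 = -1804; ΔP_B = 36.02 − 41.4 = -5.38.
Midpoints: Q̄_A = 5025.0, P̄_B = 38.71.
ε = (ΔQ_A/Q̄_A)/(ΔP_B/P̄_B) = (-1804/5025.0)/(-5.38/38.71) ≈ 2.58.
ε > 0: DVD players and DVDs are substitutes.

2.58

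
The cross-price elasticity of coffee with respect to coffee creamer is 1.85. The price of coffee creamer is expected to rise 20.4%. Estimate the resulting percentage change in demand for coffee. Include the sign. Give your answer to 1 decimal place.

%ΔQ ≈ ε × %ΔP of coffee creamer = 1.85 × (20.4%) = 37.7%.
Demand for coffee rises by about 37.7%.

37.7%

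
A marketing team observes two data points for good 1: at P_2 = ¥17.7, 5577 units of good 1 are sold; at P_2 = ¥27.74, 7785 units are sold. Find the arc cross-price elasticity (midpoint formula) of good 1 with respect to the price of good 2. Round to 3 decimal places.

0.748

ΔQ_1 = 7785 − 5577 = 2208; ΔP_2 = 27.74 − 17.7 = 10.04.
Midpoints: Q̄_1 = 6681.0, P̄_2 = 22.72.
ε = (ΔQ_1/Q̄_1)/(ΔP_2/P̄_2) = (2208/6681.0)/(10.04/22.72) ≈ 0.748.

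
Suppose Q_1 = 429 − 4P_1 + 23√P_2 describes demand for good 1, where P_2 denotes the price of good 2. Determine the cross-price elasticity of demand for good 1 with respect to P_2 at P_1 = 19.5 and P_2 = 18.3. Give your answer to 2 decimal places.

At P_1 = 19.5 and P_2 = 18.3: Q_1 = 449.391.
∂Q_1/∂P_2 = 23/(2√P_2) = 23/(2√18.3) = 2.6883.
ε = (∂Q_1/∂P_2)(P_2/Q_1) = 2.6883 × (18.3/449.391) ≈ 0.11.

0.11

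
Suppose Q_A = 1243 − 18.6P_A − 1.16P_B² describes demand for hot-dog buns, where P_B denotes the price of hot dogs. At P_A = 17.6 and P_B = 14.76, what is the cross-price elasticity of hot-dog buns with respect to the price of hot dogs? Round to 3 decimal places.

At P_A = 17.6 and P_B = 14.76: Q_A = 662.925.
∂Q_A/∂P_B = -2.32P_B = -2.32(14.76) = -34.2432.
ε = (∂Q_A/∂P_B)(P_B/Q_A) = -34.2432 × (14.76/662.925) ≈ -0.762.

-0.762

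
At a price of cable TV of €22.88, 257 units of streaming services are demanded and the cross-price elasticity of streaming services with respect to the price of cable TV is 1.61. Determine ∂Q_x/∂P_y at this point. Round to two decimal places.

ε = (∂Q_x/∂P_y)·(P_y/Q_x) ⇒ ∂Q_x/∂P_y = ε·Q_x/P_y = 1.61 × 257/22.88 ≈ 18.08.

18.08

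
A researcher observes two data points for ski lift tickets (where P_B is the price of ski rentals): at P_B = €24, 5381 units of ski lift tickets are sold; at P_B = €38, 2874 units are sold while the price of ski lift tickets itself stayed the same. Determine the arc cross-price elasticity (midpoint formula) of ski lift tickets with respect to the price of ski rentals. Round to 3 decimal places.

ΔQ_A = 2874 − 5381 = -2507; ΔP_B = 38 − 24 = 14.
Midpoints: Q̄_A = 4127.5, P̄_B = 31.00.
ε = (ΔQ_A/Q̄_A)/(ΔP_B/P̄_B) = (-2507/4127.5)/(14/31.00) ≈ -1.345.
ε < 0: ski lift tickets and ski rentals are complements.

-1.345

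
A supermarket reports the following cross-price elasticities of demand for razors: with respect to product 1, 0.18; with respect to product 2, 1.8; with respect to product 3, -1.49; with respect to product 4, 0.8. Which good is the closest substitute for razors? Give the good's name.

Substitutes have ε > 0. Among the positive values, 1.8 (product 2) is largest.

product 2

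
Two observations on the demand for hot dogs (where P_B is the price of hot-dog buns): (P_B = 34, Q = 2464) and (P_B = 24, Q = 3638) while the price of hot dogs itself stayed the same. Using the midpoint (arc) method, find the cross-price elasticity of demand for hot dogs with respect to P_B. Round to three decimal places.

-1.116

ΔQ_A = 3638 − 2464 = 1174; ΔP_B = 24 − 34 = -10.
Midpoints: Q̄_A = 3051.0, P̄_B = 29.00.
ε = (ΔQ_A/Q̄_A)/(ΔP_B/P̄_B) = (1174/3051.0)/(-10/29.00) ≈ -1.116.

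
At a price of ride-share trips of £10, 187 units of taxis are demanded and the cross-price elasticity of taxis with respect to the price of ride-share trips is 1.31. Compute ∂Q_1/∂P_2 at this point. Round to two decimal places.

24.50

ε = (∂Q_1/∂P_2)·(P_2/Q_1) ⇒ ∂Q_1/∂P_2 = ε·Q_1/P_2 = 1.31 × 187/10 ≈ 24.50.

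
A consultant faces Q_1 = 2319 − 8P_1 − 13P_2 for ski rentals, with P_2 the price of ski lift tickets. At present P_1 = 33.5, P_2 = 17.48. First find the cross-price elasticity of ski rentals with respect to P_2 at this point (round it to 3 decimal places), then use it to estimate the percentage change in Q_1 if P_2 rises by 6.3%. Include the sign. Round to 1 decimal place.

-0.8%

At P_1 = 33.5, P_2 = 17.48: Q_1 = 1823.76.
∂Q_1/∂P_2 = -13.
ε = (∂Q_1/∂P_2)(P_2/Q_1) = -13.0000 × 17.48/1823.76 ≈ -0.125.
%ΔQ_1 ≈ ε × %ΔP_2 = -0.125 × (6.3%) = -0.8%.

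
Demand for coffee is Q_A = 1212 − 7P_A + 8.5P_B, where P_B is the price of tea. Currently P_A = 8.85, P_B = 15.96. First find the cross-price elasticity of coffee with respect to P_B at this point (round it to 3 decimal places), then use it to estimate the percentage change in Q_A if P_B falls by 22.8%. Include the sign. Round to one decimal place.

At P_A = 8.85, P_B = 15.96: Q_A = 1285.71.
∂Q_A/∂P_B = 8.5.
ε = (∂Q_A/∂P_B)(P_B/Q_A) = 8.5000 × 15.96/1285.71 ≈ 0.106.
%ΔQ_A ≈ ε × %ΔP_B = 0.106 × (-22.8%) = -2.4%.

-2.4%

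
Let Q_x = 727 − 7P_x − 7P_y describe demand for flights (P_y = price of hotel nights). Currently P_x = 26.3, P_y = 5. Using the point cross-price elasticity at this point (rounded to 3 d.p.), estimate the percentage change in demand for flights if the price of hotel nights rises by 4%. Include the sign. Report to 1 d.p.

At P_x = 26.3, P_y = 5: Q_x = 507.9.
∂Q_x/∂P_y = -7.
ε = (∂Q_x/∂P_y)(P_y/Q_x) = -7.0000 × 5/507.9 ≈ -0.069.
%ΔQ_x ≈ ε × %ΔP_y = -0.069 × (4%) = -0.3%.

-0.3%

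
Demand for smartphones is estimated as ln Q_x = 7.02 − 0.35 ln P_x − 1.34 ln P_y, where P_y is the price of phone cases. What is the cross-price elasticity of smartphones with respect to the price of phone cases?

-1.34

In a log-linear (constant-elasticity) demand function, the coefficient on ln P_y is the cross-price elasticity.
ε = -1.34. Negative, so smartphones and phone cases are complements.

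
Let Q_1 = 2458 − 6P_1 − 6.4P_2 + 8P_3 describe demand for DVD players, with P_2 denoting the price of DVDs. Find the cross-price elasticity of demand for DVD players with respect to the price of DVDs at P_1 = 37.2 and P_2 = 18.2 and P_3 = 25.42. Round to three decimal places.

-0.050

At P_1 = 37.2 and P_2 = 18.2 and P_3 = 25.42: Q_1 = 2321.68.
∂Q_1/∂P_2 = -6.4.
ε = (∂Q_1/∂P_2)(P_2/Q_1) = -6.4 × (18.2/2321.68) ≈ -0.050.
Since ε < 0, DVD players and DVDs are complements.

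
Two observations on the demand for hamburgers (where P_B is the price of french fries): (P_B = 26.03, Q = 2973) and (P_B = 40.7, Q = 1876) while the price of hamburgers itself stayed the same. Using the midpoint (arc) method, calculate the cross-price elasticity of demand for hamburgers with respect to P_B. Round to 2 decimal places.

ΔQ_A = 1876 − 2973 = -1097; ΔP_B = 40.7 − 26.03 = 14.67.
Midpoints: Q̄_A = 2424.5, P̄_B = 33.37.
ε = (ΔQ_A/Q̄_A)/(ΔP_B/P̄_B) = (-1097/2424.5)/(14.67/33.37) ≈ -1.03.

-1.03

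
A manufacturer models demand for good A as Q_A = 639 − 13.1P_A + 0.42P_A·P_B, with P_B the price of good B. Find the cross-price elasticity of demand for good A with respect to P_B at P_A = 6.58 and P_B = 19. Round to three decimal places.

0.087

At P_A = 6.58 and P_B = 19: Q_A = 605.310.
∂Q_A/∂P_B = 0.42P_A = 0.42(6.58) = 2.7636.
ε = (∂Q_A/∂P_B)(P_B/Q_A) = 2.7636 × (19/605.310) ≈ 0.087.
ε > 0: substitutes.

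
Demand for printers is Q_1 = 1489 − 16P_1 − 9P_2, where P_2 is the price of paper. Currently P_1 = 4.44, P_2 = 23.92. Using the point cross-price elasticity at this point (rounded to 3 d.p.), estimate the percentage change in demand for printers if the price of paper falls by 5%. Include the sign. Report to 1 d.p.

At P_1 = 4.44, P_2 = 23.92: Q_1 = 1202.68.
∂Q_1/∂P_2 = -9.
ε = (∂Q_1/∂P_2)(P_2/Q_1) = -9.0000 × 23.92/1202.68 ≈ -0.179.
%ΔQ_1 ≈ ε × %ΔP_2 = -0.179 × (-5%) = 0.9%.

0.9%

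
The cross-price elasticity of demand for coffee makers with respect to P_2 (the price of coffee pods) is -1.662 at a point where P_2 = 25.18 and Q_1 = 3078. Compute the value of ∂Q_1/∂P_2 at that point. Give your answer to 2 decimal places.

-203.16

ε = (∂Q_1/∂P_2)·(P_2/Q_1) ⇒ ∂Q_1/∂P_2 = ε·Q_1/P_2 = -1.662 × 3078/25.18 ≈ -203.16.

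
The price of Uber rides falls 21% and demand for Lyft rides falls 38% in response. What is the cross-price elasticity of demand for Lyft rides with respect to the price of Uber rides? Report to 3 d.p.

1.810

ε = (%ΔQ of Lyft rides) / (%ΔP of Uber rides) = (-38%) / (-21%) ≈ 1.810.
Positive cross-price elasticity: substitutes.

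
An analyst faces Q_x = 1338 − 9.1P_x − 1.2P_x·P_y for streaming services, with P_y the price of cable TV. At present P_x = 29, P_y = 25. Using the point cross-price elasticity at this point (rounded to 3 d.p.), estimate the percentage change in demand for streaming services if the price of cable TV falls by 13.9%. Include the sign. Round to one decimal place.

At P_x = 29, P_y = 25: Q_x = 204.1.
∂Q_x/∂P_y = -1.2P_x = -34.8000.
ε = (∂Q_x/∂P_y)(P_y/Q_x) = -34.8000 × 25/204.1 ≈ -4.263.
%ΔQ_x ≈ ε × %ΔP_y = -4.263 × (-13.9%) = 59.3%.

59.3%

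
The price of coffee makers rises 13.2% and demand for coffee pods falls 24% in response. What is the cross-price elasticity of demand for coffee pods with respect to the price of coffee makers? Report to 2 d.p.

-1.82

ε = (%ΔQ of coffee pods) / (%ΔP of coffee makers) = (-24%) / (13.2%) ≈ -1.82.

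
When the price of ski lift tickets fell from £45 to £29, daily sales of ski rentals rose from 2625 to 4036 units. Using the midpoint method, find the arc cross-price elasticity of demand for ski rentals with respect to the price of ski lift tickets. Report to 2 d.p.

-0.98

ΔQ_A = 4036 − 2625 = 1411; ΔP_B = 29 − 45 = -16.
Midpoints: Q̄_A = 3330.5, P̄_B = 37.00.
ε = (ΔQ_A/Q̄_A)/(ΔP_B/P̄_B) = (1411/3330.5)/(-16/37.00) ≈ -0.98.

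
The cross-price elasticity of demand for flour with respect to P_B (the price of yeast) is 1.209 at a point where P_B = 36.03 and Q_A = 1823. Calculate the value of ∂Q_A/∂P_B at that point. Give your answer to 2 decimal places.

61.17

ε = (∂Q_A/∂P_B)·(P_B/Q_A) ⇒ ∂Q_A/∂P_B = ε·Q_A/P_B = 1.209 × 1823/36.03 ≈ 61.17.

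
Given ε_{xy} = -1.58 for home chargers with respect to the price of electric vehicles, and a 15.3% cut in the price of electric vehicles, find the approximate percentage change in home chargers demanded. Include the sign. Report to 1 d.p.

%ΔQ ≈ ε × %ΔP of electric vehicles = -1.58 × (-15.3%) = 24.2%.

24.2%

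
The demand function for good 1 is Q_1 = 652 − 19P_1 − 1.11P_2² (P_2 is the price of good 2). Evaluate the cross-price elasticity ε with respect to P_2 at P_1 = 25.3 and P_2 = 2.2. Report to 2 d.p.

-0.06

At P_1 = 25.3 and P_2 = 2.2: Q_1 = 165.928.
∂Q_1/∂P_2 = -2.22P_2 = -2.22(2.2) = -4.8840.
ε = (∂Q_1/∂P_2)(P_2/Q_1) = -4.8840 × (2.2/165.928) ≈ -0.06.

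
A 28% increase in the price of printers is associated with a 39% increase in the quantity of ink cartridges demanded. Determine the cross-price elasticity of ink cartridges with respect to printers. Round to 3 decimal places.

ε = (%ΔQ of ink cartridges) / (%ΔP of printers) = (39%) / (28%) ≈ 1.393.

1.393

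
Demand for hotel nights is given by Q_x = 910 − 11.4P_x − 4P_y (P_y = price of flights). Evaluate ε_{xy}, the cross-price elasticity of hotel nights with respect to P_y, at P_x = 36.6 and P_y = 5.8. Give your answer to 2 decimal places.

-0.05

At P_x = 36.6 and P_y = 5.8: Q_x = 469.56.
∂Q_x/∂P_y = -4.
ε = (∂Q_x/∂P_y)(P_y/Q_x) = -4 × (5.8/469.56) ≈ -0.05.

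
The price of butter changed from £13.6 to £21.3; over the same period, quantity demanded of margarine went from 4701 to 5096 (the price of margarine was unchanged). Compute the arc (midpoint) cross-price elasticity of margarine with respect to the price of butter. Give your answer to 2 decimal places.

ΔQ_A = 5096 − 4701 = 395; ΔP_B = 21.3 − 13.6 = 7.7.
Midpoints: Q̄_A = 4898.5, P̄_B = 17.45.
ε = (ΔQ_A/Q̄_A)/(ΔP_B/P̄_B) = (395/4898.5)/(7.7/17.45) ≈ 0.18.

0.18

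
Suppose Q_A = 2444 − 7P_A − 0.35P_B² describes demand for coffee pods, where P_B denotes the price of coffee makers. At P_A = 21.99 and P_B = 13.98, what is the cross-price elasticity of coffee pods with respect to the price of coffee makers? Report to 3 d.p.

At P_A = 21.99 and P_B = 13.98: Q_A = 2221.666.
∂Q_A/∂P_B = -0.7P_B = -0.7(13.98) = -9.7860.
ε = (∂Q_A/∂P_B)(P_B/Q_A) = -9.7860 × (13.98/2221.666) ≈ -0.062.

-0.062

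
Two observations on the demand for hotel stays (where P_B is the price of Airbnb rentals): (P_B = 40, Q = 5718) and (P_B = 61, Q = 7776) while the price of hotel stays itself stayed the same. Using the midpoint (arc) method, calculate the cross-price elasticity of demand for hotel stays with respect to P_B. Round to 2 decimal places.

0.73

ΔQ_A = 7776 − 5718 = 2058; ΔP_B = 61 − 40 = 21.
Midpoints: Q̄_A = 6747.0, P̄_B = 50.50.
ε = (ΔQ_A/Q̄_A)/(ΔP_B/P̄_B) = (2058/6747.0)/(21/50.50) ≈ 0.73.
ε > 0: hotel stays and Airbnb rentals are substitutes.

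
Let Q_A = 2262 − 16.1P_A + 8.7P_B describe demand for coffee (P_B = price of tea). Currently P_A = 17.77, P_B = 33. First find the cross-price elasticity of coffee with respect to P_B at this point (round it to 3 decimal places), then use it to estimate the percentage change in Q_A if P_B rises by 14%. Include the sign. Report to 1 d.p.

1.8%

At P_A = 17.77, P_B = 33: Q_A = 2263.003.
∂Q_A/∂P_B = 8.7.
ε = (∂Q_A/∂P_B)(P_B/Q_A) = 8.7000 × 33/2263.003 ≈ 0.127.
%ΔQ_A ≈ ε × %ΔP_B = 0.127 × (14%) = 1.8%.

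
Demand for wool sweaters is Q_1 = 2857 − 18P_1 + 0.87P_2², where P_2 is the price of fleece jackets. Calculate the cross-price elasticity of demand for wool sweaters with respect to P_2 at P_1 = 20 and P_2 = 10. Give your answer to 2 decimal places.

0.07

At P_1 = 20 and P_2 = 10: Q_1 = 2584.
∂Q_1/∂P_2 = 1.74P_2 = 1.74(10) = 17.4000.
ε = (∂Q_1/∂P_2)(P_2/Q_1) = 17.4000 × (10/2584) ≈ 0.07.
ε > 0: substitutes.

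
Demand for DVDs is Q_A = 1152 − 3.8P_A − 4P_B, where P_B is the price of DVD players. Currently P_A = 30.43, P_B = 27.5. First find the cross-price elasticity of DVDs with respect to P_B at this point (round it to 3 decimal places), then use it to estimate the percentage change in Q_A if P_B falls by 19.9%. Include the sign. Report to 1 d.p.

2.4%

At P_A = 30.43, P_B = 27.5: Q_A = 926.366.
∂Q_A/∂P_B = -4.
ε = (∂Q_A/∂P_B)(P_B/Q_A) = -4.0000 × 27.5/926.366 ≈ -0.119.
%ΔQ_A ≈ ε × %ΔP_B = -0.119 × (-19.9%) = 2.4%.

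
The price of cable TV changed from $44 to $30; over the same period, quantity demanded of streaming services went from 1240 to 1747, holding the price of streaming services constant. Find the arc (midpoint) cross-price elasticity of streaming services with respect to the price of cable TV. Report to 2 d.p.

-0.90

ΔQ_A = 1747 − 1240 = 507; ΔP_B = 30 − 44 = -14.
Midpoints: Q̄_A = 1493.5, P̄_B = 37.00.
ε = (ΔQ_A/Q̄_A)/(ΔP_B/P̄_B) = (507/1493.5)/(-14/37.00) ≈ -0.90.
ε < 0: streaming services and cable TV are complements.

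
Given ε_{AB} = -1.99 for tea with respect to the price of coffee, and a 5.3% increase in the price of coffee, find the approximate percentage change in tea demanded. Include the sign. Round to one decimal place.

-10.5%

%ΔQ ≈ ε × %ΔP of coffee = -1.99 × (5.3%) = -10.5%.
Demand for tea falls by about 10.5%.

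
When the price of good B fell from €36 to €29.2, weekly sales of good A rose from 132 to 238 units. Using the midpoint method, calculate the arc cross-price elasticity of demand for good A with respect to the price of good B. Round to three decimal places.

-2.747

ΔQ_A = 238 − 132 = 106; ΔP_B = 29.2 − 36 = -6.8.
Midpoints: Q̄_A = 185.0, P̄_B = 32.60.
ε = (ΔQ_A/Q̄_A)/(ΔP_B/P̄_B) = (106/185.0)/(-6.8/32.60) ≈ -2.747.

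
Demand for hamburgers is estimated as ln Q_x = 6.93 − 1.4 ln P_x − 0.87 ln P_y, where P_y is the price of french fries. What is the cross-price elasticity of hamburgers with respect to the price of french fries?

In a log-linear (constant-elasticity) demand function, the coefficient on ln P_y is the cross-price elasticity.
ε = -0.87. Negative, so hamburgers and french fries are complements.

-0.87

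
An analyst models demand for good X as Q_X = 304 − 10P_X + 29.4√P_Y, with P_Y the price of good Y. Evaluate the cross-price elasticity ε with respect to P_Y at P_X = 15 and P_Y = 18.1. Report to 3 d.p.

At P_X = 15 and P_Y = 18.1: Q_X = 279.080.
∂Q_X/∂P_Y = 29.4/(2√P_Y) = 29.4/(2√18.1) = 3.4552.
ε = (∂Q_X/∂P_Y)(P_Y/Q_X) = 3.4552 × (18.1/279.080) ≈ 0.224.
ε > 0: substitutes.

0.224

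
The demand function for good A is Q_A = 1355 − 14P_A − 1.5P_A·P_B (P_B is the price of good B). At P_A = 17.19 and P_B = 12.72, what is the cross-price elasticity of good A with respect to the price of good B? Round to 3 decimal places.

-0.417

At P_A = 17.19 and P_B = 12.72: Q_A = 786.355.
∂Q_A/∂P_B = -1.5P_A = -1.5(17.19) = -25.7850.
ε = (∂Q_A/∂P_B)(P_B/Q_A) = -25.7850 × (12.72/786.355) ≈ -0.417.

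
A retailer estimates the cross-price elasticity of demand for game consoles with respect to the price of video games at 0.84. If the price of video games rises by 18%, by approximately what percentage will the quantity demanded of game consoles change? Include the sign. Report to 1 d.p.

%ΔQ ≈ ε × %ΔP of video games = 0.84 × (18%) = 15.1%.

15.1%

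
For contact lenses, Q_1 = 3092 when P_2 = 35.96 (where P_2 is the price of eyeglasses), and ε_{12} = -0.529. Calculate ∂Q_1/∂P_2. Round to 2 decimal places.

-45.49

ε = (∂Q_1/∂P_2)·(P_2/Q_1) ⇒ ∂Q_1/∂P_2 = ε·Q_1/P_2 = -0.529 × 3092/35.96 ≈ -45.49.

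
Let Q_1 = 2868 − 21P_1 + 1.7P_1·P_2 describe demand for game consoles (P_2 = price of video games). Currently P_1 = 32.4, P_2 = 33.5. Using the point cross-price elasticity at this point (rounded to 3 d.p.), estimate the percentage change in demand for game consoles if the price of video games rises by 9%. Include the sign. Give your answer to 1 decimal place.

At P_1 = 32.4, P_2 = 33.5: Q_1 = 4032.78.
∂Q_1/∂P_2 = 1.7P_1 = 55.0800.
ε = (∂Q_1/∂P_2)(P_2/Q_1) = 55.0800 × 33.5/4032.78 ≈ 0.458.
%ΔQ_1 ≈ ε × %ΔP_2 = 0.458 × (9%) = 4.1%.

4.1%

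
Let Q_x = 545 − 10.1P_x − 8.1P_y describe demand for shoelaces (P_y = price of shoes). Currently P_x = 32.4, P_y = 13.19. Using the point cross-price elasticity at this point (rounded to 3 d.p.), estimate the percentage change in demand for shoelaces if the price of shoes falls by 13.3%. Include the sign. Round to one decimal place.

At P_x = 32.4, P_y = 13.19: Q_x = 110.921.
∂Q_x/∂P_y = -8.1.
ε = (∂Q_x/∂P_y)(P_y/Q_x) = -8.1000 × 13.19/110.921 ≈ -0.963.
%ΔQ_x ≈ ε × %ΔP_y = -0.963 × (-13.3%) = 12.8%.

12.8%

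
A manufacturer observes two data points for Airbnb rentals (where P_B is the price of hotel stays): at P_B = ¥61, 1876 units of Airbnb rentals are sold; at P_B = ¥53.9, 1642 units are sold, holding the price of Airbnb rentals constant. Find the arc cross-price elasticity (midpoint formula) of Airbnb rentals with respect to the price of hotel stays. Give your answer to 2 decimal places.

ΔQ_A = 1642 − 1876 = -234; ΔP_B = 53.9 − 61 = -7.1.
Midpoints: Q̄_A = 1759.0, P̄_B = 57.45.
ε = (ΔQ_A/Q̄_A)/(ΔP_B/P̄_B) = (-234/1759.0)/(-7.1/57.45) ≈ 1.08.

1.08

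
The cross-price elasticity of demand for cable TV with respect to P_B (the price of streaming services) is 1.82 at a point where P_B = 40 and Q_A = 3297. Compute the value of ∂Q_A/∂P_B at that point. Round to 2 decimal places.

150.01

ε = (∂Q_A/∂P_B)·(P_B/Q_A) ⇒ ∂Q_A/∂P_B = ε·Q_A/P_B = 1.82 × 3297/40 ≈ 150.01.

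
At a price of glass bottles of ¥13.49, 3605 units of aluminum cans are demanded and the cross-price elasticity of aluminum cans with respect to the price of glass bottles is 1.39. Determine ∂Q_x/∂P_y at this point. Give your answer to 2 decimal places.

371.46

ε = (∂Q_x/∂P_y)·(P_y/Q_x) ⇒ ∂Q_x/∂P_y = ε·Q_x/P_y = 1.39 × 3605/13.49 ≈ 371.46.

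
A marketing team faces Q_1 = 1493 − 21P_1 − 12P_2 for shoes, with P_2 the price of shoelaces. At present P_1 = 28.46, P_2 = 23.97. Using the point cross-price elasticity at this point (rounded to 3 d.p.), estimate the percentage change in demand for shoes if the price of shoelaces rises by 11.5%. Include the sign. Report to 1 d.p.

-5.4%

At P_1 = 28.46, P_2 = 23.97: Q_1 = 607.7.
∂Q_1/∂P_2 = -12.
ε = (∂Q_1/∂P_2)(P_2/Q_1) = -12.0000 × 23.97/607.7 ≈ -0.473.
%ΔQ_1 ≈ ε × %ΔP_2 = -0.473 × (11.5%) = -5.4%.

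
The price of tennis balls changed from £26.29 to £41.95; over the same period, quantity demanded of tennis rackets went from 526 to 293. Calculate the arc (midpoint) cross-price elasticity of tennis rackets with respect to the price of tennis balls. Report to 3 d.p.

-1.240

ΔQ_A = 293 − 526 = -233; ΔP_B = 41.95 − 26.29 = 15.66.
Midpoints: Q̄_A = 409.5, P̄_B = 34.12.
ε = (ΔQ_A/Q̄_A)/(ΔP_B/P̄_B) = (-233/409.5)/(15.66/34.12) ≈ -1.240.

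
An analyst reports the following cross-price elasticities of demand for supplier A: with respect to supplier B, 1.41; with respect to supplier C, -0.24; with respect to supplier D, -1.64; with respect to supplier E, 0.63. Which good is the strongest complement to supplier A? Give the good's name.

Complements have ε < 0. The most negative value is -1.64 (supplier D).

supplier D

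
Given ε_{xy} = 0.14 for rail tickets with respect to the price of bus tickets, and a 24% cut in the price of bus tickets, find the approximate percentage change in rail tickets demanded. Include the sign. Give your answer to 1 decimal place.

%ΔQ ≈ ε × %ΔP of bus tickets = 0.14 × (-24%) = -3.4%.

-3.4%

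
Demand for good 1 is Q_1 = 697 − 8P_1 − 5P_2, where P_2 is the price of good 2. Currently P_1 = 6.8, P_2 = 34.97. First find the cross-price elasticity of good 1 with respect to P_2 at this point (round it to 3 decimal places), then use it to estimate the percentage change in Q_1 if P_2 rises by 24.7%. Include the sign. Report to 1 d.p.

-9.2%

At P_1 = 6.8, P_2 = 34.97: Q_1 = 467.75.
∂Q_1/∂P_2 = -5.
ε = (∂Q_1/∂P_2)(P_2/Q_1) = -5.0000 × 34.97/467.75 ≈ -0.374.
%ΔQ_1 ≈ ε × %ΔP_2 = -0.374 × (24.7%) = -9.2%.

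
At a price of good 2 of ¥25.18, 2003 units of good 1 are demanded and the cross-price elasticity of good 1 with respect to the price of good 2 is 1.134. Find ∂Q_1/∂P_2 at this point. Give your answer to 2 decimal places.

90.21

ε = (∂Q_1/∂P_2)·(P_2/Q_1) ⇒ ∂Q_1/∂P_2 = ε·Q_1/P_2 = 1.134 × 2003/25.18 ≈ 90.21.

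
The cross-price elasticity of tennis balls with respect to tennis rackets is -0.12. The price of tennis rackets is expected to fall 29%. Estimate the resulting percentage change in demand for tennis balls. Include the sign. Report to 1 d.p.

3.5%

%ΔQ ≈ ε × %ΔP of tennis rackets = -0.12 × (-29%) = 3.5%.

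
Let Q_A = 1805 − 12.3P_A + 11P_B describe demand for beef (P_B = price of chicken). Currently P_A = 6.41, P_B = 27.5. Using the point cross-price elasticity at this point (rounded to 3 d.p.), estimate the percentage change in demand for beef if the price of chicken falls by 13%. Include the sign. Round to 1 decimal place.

At P_A = 6.41, P_B = 27.5: Q_A = 2028.657.
∂Q_A/∂P_B = 11.
ε = (∂Q_A/∂P_B)(P_B/Q_A) = 11.0000 × 27.5/2028.657 ≈ 0.149.
%ΔQ_A ≈ ε × %ΔP_B = 0.149 × (-13%) = -1.9%.

-1.9%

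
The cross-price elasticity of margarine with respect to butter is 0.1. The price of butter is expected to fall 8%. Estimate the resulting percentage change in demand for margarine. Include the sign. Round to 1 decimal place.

-0.8%

%ΔQ ≈ ε × %ΔP of butter = 0.1 × (-8%) = -0.8%.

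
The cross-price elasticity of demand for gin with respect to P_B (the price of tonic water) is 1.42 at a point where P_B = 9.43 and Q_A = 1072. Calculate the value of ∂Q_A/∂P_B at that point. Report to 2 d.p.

161.43

ε = (∂Q_A/∂P_B)·(P_B/Q_A) ⇒ ∂Q_A/∂P_B = ε·Q_A/P_B = 1.42 × 1072/9.43 ≈ 161.43.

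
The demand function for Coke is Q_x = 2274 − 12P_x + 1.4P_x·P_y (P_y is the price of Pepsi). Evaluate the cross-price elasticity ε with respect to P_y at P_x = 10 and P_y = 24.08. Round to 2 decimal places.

0.14

At P_x = 10 and P_y = 24.08: Q_x = 2491.12.
∂Q_x/∂P_y = 1.4P_x = 1.4(10) = 14.0000.
ε = (∂Q_x/∂P_y)(P_y/Q_x) = 14.0000 × (24.08/2491.12) ≈ 0.14.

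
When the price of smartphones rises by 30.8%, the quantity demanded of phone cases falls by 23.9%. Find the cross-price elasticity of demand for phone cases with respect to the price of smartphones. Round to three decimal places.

ε = (%ΔQ of phone cases) / (%ΔP of smartphones) = (-23.9%) / (30.8%) ≈ -0.776.
Negative cross-price elasticity: complements.

-0.776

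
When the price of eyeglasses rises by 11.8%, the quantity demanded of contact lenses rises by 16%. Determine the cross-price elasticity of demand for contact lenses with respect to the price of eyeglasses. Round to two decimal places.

ε = (%ΔQ of contact lenses) / (%ΔP of eyeglasses) = (16%) / (11.8%) ≈ 1.36.

1.36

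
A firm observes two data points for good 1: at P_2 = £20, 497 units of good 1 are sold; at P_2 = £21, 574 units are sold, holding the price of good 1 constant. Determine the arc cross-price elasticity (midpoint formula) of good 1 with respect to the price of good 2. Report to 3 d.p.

2.948

ΔQ_1 = 574 − 497 = 77; ΔP_2 = 21 − 20 = 1.
Midpoints: Q̄_1 = 535.5, P̄_2 = 20.50.
ε = (ΔQ_1/Q̄_1)/(ΔP_2/P̄_2) = (77/535.5)/(1/20.50) ≈ 2.948.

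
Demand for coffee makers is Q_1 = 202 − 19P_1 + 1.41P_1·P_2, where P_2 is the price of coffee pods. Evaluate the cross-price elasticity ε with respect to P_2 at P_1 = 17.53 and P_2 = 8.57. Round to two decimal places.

At P_1 = 17.53 and P_2 = 8.57: Q_1 = 80.757.
∂Q_1/∂P_2 = 1.41P_1 = 1.41(17.53) = 24.7173.
ε = (∂Q_1/∂P_2)(P_2/Q_1) = 24.7173 × (8.57/80.757) ≈ 2.62.

2.62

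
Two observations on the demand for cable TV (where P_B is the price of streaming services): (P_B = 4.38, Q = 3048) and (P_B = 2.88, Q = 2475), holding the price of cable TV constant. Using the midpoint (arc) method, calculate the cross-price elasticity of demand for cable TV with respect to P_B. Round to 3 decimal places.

ΔQ_A = 2475 − 3048 = -573; ΔP_B = 2.88 − 4.38 = -1.5.
Midpoints: Q̄_A = 2761.5, P̄_B = 3.63.
ε = (ΔQ_A/Q̄_A)/(ΔP_B/P̄_B) = (-573/2761.5)/(-1.5/3.63) ≈ 0.502.

0.502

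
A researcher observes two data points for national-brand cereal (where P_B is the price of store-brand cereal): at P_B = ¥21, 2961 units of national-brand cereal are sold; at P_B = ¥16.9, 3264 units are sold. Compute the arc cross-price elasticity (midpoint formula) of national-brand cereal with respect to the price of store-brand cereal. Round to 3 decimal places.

-0.450

ΔQ_A = 3264 − 2961 = 303; ΔP_B = 16.9 − 21 = -4.1.
Midpoints: Q̄_A = 3112.5, P̄_B = 18.95.
ε = (ΔQ_A/Q̄_A)/(ΔP_B/P̄_B) = (303/3112.5)/(-4.1/18.95) ≈ -0.450.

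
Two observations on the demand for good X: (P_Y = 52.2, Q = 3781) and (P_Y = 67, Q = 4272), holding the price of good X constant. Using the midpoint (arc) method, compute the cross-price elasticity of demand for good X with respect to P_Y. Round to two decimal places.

ΔQ_X = 4272 − 3781 = 491; ΔP_Y = 67 − 52.2 = 14.8.
Midpoints: Q̄_X = 4026.5, P̄_Y = 59.60.
ε = (ΔQ_X/Q̄_X)/(ΔP_Y/P̄_Y) = (491/4026.5)/(14.8/59.60) ≈ 0.49.

0.49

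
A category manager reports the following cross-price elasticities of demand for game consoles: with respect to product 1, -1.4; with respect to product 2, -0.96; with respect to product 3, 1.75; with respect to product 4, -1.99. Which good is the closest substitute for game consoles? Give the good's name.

product 3

Substitutes have ε > 0. Among the positive values, 1.75 (product 3) is largest.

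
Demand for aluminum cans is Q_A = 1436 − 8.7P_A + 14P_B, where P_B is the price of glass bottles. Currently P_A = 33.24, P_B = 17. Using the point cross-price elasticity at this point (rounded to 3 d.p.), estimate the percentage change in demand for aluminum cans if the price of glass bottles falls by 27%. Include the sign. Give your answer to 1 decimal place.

At P_A = 33.24, P_B = 17: Q_A = 1384.812.
∂Q_A/∂P_B = 14.
ε = (∂Q_A/∂P_B)(P_B/Q_A) = 14.0000 × 17/1384.812 ≈ 0.172.
%ΔQ_A ≈ ε × %ΔP_B = 0.172 × (-27%) = -4.6%.

-4.6%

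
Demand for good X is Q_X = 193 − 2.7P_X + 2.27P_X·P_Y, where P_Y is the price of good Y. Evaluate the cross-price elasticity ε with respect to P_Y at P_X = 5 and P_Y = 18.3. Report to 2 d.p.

0.54

At P_X = 5 and P_Y = 18.3: Q_X = 387.205.
∂Q_X/∂P_Y = 2.27P_X = 2.27(5) = 11.3500.
ε = (∂Q_X/∂P_Y)(P_Y/Q_X) = 11.3500 × (18.3/387.205) ≈ 0.54.
ε > 0: substitutes.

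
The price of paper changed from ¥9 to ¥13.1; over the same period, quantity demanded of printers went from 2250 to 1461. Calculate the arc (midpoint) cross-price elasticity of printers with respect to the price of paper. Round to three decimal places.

-1.146

ΔQ_A = 1461 − 2250 = -789; ΔP_B = 13.1 − 9 = 4.1.
Midpoints: Q̄_A = 1855.5, P̄_B = 11.05.
ε = (ΔQ_A/Q̄_A)/(ΔP_B/P̄_B) = (-789/1855.5)/(4.1/11.05) ≈ -1.146.
ε < 0: printers and paper are complements.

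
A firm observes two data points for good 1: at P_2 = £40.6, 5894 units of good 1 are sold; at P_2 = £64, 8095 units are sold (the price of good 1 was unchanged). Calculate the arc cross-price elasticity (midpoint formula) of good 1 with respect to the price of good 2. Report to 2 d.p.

0.70

ΔQ_1 = 8095 − 5894 = 2201; ΔP_2 = 64 − 40.6 = 23.4.
Midpoints: Q̄_1 = 6994.5, P̄_2 = 52.30.
ε = (ΔQ_1/Q̄_1)/(ΔP_2/P̄_2) = (2201/6994.5)/(23.4/52.30) ≈ 0.70.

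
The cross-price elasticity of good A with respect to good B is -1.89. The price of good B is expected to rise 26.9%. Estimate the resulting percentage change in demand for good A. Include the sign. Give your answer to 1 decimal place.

%ΔQ ≈ ε × %ΔP of good B = -1.89 × (26.9%) = -50.8%.

-50.8%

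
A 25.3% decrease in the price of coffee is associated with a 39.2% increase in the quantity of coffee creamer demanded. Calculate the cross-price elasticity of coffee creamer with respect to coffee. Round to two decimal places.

-1.55

ε = (%ΔQ of coffee creamer) / (%ΔP of coffee) = (39.2%) / (-25.3%) ≈ -1.55.
Negative cross-price elasticity: complements.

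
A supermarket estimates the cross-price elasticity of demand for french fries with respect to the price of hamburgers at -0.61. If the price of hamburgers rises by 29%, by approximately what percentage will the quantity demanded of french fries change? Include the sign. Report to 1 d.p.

-17.7%

%ΔQ ≈ ε × %ΔP of hamburgers = -0.61 × (29%) = -17.7%.
Demand for french fries falls by about 17.7%.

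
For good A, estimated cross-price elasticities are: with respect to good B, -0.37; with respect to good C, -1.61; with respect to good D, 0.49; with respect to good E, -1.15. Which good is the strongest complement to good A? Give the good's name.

Complements have ε < 0. The most negative value is -1.61 (good C).

good C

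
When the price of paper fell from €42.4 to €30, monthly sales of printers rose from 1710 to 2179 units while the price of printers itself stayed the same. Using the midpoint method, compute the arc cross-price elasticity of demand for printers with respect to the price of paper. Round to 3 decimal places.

-0.704

ΔQ_A = 2179 − 1710 = 469; ΔP_B = 30 − 42.4 = -12.4.
Midpoints: Q̄_A = 1944.5, P̄_B = 36.20.
ε = (ΔQ_A/Q̄_A)/(ΔP_B/P̄_B) = (469/1944.5)/(-12.4/36.20) ≈ -0.704.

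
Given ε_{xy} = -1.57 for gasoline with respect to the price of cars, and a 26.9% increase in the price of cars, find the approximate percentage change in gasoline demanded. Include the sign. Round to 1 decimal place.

-42.2%

%ΔQ ≈ ε × %ΔP of cars = -1.57 × (26.9%) = -42.2%.
Demand for gasoline falls by about 42.2%.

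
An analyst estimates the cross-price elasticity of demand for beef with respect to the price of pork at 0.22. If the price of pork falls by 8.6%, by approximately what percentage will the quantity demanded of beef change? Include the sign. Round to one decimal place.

%ΔQ ≈ ε × %ΔP of pork = 0.22 × (-8.6%) = -1.9%.

-1.9%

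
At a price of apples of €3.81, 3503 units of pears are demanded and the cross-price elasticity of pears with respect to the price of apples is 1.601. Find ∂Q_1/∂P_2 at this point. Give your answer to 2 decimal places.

1472.00

ε = (∂Q_1/∂P_2)·(P_2/Q_1) ⇒ ∂Q_1/∂P_2 = ε·Q_1/P_2 = 1.601 × 3503/3.81 ≈ 1472.00.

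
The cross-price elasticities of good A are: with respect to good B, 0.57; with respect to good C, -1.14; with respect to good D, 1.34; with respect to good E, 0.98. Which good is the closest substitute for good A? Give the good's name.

good D

Substitutes have ε > 0. Among the positive values, 1.34 (good D) is largest.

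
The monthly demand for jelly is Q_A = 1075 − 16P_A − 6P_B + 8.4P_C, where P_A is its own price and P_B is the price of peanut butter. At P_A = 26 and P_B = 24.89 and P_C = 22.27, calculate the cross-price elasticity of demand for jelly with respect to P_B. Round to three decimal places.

At P_A = 26 and P_B = 24.89 and P_C = 22.27: Q_A = 696.728.
∂Q_A/∂P_B = -6.
ε = (∂Q_A/∂P_B)(P_B/Q_A) = -6 × (24.89/696.728) ≈ -0.214.

-0.214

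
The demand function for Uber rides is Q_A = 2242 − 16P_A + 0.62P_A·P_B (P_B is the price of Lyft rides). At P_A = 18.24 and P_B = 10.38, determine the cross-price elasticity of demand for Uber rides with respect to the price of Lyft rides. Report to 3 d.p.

0.057

At P_A = 18.24 and P_B = 10.38: Q_A = 2067.545.
∂Q_A/∂P_B = 0.62P_A = 0.62(18.24) = 11.3088.
ε = (∂Q_A/∂P_B)(P_B/Q_A) = 11.3088 × (10.38/2067.545) ≈ 0.057.
ε > 0: substitutes.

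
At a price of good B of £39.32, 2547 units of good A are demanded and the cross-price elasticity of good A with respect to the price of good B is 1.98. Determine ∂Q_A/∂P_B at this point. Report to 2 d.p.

ε = (∂Q_A/∂P_B)·(P_B/Q_A) ⇒ ∂Q_A/∂P_B = ε·Q_A/P_B = 1.98 × 2547/39.32 ≈ 128.26.

128.26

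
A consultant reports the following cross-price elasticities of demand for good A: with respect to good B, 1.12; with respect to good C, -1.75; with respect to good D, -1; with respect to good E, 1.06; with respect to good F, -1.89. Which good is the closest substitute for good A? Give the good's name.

Substitutes have ε > 0. Among the positive values, 1.12 (good B) is largest.

good B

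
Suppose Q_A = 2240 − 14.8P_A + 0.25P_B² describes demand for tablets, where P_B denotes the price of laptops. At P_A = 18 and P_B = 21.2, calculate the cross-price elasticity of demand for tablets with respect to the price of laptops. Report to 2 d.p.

At P_A = 18 and P_B = 21.2: Q_A = 2085.96.
∂Q_A/∂P_B = 0.5P_B = 0.5(21.2) = 10.6000.
ε = (∂Q_A/∂P_B)(P_B/Q_A) = 10.6000 × (21.2/2085.96) ≈ 0.11.
ε > 0: substitutes.

0.11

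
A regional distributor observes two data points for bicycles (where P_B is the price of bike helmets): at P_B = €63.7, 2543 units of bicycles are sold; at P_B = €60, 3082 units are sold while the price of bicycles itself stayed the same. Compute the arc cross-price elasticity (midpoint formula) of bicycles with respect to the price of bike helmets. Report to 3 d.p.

-3.204

ΔQ_A = 3082 − 2543 = 539; ΔP_B = 60 − 63.7 = -3.7.
Midpoints: Q̄_A = 2812.5, P̄_B = 61.85.
ε = (ΔQ_A/Q̄_A)/(ΔP_B/P̄_B) = (539/2812.5)/(-3.7/61.85) ≈ -3.204.
ε < 0: bicycles and bike helmets are complements.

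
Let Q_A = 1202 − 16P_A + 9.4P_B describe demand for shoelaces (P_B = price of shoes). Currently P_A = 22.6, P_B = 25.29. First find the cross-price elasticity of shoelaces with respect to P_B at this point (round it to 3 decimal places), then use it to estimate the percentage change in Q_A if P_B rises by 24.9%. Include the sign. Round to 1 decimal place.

5.5%

At P_A = 22.6, P_B = 25.29: Q_A = 1078.126.
∂Q_A/∂P_B = 9.4.
ε = (∂Q_A/∂P_B)(P_B/Q_A) = 9.4000 × 25.29/1078.126 ≈ 0.220.
%ΔQ_A ≈ ε × %ΔP_B = 0.220 × (24.9%) = 5.5%.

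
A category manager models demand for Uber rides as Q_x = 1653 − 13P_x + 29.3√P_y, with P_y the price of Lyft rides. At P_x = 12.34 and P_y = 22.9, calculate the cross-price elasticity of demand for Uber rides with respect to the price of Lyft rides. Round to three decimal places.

At P_x = 12.34 and P_y = 22.9: Q_x = 1632.792.
∂Q_x/∂P_y = 29.3/(2√P_y) = 29.3/(2√22.9) = 3.0614.
ε = (∂Q_x/∂P_y)(P_y/Q_x) = 3.0614 × (22.9/1632.792) ≈ 0.043.
ε > 0: substitutes.

0.043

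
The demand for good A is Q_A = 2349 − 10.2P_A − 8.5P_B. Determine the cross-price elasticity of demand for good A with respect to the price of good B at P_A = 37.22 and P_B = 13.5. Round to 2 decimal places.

-0.06

At P_A = 37.22 and P_B = 13.5: Q_A = 1854.606.
∂Q_A/∂P_B = -8.5.
ε = (∂Q_A/∂P_B)(P_B/Q_A) = -8.5 × (13.5/1854.606) ≈ -0.06.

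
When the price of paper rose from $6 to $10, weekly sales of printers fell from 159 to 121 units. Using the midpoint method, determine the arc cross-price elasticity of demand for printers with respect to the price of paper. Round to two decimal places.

-0.54

ΔQ_A = 121 − 159 = -38; ΔP_B = 10 − 6 = 4.
Midpoints: Q̄_A = 140.0, P̄_B = 8.00.
ε = (ΔQ_A/Q̄_A)/(ΔP_B/P̄_B) = (-38/140.0)/(4/8.00) ≈ -0.54.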